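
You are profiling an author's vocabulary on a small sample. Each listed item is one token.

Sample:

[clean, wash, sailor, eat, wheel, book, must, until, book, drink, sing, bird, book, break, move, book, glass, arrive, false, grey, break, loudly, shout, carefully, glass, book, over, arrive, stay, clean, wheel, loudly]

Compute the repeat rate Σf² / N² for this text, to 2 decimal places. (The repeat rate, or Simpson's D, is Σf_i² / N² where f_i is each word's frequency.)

0.06

Frequencies: book:5, clean:2, wheel:2, break:2, glass:2, arrive:2, loudly:2, wash:1, sailor:1, eat:1, must:1, until:1, drink:1, sing:1, bird:1, move:1, false:1, grey:1, shout:1, carefully:1, … (2 more, each freq 1)
Σf² = 64; N² = 1024
Repeat rate = 64 / 1024 = 0.06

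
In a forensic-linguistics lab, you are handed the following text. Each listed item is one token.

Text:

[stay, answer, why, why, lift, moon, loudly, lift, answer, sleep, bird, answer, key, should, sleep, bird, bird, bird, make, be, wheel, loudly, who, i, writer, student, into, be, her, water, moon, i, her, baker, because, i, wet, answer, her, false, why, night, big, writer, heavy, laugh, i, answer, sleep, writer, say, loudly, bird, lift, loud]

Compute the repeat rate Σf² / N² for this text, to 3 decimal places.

Frequencies: answer:5, bird:5, i:4, why:3, lift:3, loudly:3, sleep:3, writer:3, her:3, moon:2, be:2, stay:1, key:1, should:1, make:1, wheel:1, who:1, student:1, into:1, water:1, … (10 more, each freq 1)
Σf² = 147; N² = 3025
Repeat rate = 147 / 3025 = 0.049

0.049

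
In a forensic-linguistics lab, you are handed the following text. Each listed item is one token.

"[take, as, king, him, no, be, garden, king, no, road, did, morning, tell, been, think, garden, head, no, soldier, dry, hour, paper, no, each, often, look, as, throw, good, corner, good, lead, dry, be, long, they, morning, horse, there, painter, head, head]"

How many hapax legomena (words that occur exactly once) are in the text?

21

Frequencies: no:4, head:3, as:2, king:2, be:2, garden:2, morning:2, dry:2, good:2, take:1, him:1, road:1, did:1, tell:1, been:1, think:1, soldier:1, hour:1, paper:1, each:1, … (10 more, each freq 1)
Hapax (freq=1): been, corner, did, each, him, horse, hour, lead, long, look, often, painter, paper, road, soldier, take, tell, there, they, think, throw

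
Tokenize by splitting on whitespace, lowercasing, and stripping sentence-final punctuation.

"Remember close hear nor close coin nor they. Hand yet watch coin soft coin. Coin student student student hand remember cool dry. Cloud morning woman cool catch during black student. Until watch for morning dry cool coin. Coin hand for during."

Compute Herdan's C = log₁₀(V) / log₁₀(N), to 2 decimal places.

0.82

N = 41, V = 21.
log₁₀(V) = 1.322219, log₁₀(N) = 1.612784
C = 1.322219 / 1.612784 = 0.82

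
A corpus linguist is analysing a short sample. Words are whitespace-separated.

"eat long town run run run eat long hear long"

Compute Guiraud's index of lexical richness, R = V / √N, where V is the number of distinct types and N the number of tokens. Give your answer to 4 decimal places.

N = 10, V = 5.
√N = 3.162278
R = 5 / 3.162278 = 1.5811

1.5811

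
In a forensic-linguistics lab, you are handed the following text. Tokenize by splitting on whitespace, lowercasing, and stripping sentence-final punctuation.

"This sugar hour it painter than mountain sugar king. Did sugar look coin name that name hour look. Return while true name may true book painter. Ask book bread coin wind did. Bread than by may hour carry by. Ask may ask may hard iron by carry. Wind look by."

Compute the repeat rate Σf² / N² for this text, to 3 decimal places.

0.049

Frequencies: may:4, by:4, sugar:3, hour:3, look:3, name:3, ask:3, painter:2, than:2, did:2, coin:2, true:2, book:2, bread:2, wind:2, carry:2, this:1, it:1, mountain:1, king:1, … (5 more, each freq 1)
Σf² = 122; N² = 2500
Repeat rate = 122 / 2500 = 0.049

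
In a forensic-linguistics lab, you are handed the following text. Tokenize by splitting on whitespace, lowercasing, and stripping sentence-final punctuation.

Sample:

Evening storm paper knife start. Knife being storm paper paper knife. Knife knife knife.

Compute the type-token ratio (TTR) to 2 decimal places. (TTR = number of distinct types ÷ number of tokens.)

0.43

N = 14 tokens, V = 6 types.
TTR = V / N = 6 / 14 = 0.43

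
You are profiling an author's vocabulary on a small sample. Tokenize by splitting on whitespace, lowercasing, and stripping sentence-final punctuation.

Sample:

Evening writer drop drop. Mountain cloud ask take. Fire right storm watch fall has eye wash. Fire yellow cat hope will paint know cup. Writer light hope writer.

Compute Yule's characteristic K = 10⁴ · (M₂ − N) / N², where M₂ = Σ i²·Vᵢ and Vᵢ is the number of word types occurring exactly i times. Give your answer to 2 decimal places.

Frequencies: writer:3, drop:2, fire:2, hope:2, evening:1, mountain:1, cloud:1, ask:1, take:1, right:1, storm:1, watch:1, fall:1, has:1, eye:1, wash:1, yellow:1, cat:1, will:1, paint:1, … (3 more, each freq 1)
N = 28. Frequency spectrum: V_1=19, V_2=3, V_3=1
M₂ = 1²·19 + 2²·3 + 3²·1 = 40
K = 10000 × (40 − 28) / 28² = 153.06

153.06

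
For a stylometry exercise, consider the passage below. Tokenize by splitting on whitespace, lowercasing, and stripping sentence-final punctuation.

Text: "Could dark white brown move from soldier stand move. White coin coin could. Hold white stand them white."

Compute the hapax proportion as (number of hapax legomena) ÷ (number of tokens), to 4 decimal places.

0.3333

Frequencies: white:4, could:2, move:2, stand:2, coin:2, dark:1, brown:1, from:1, soldier:1, hold:1, them:1
Hapax count = 6; token count = 18.
Ratio = 6 / 18 = 0.3333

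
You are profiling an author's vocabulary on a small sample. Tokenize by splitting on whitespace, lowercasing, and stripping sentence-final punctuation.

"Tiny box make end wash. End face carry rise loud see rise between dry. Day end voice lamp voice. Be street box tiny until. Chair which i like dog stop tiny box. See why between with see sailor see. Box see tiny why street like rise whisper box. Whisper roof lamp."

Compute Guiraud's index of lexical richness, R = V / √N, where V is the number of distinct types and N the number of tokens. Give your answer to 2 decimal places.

N = 51, V = 29.
√N = 7.141428
R = 29 / 7.141428 = 4.06

4.06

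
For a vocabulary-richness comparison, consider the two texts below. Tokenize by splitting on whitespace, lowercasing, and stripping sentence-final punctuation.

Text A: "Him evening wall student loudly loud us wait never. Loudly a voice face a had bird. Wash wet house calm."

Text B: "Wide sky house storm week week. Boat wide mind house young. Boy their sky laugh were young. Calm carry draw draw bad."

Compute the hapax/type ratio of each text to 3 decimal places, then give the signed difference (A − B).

0.264

A: hapax=16, V=18, ratio=0.889
B: hapax=10, V=16, ratio=0.625
Difference = 0.889 − 0.625 = 0.264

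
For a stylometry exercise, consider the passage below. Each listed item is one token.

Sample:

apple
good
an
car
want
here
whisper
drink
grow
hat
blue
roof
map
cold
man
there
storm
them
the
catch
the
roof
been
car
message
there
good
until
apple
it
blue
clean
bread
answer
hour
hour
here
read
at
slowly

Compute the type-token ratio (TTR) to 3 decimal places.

0.775

N = 40 tokens, V = 31 types.
TTR = V / N = 31 / 40 = 0.775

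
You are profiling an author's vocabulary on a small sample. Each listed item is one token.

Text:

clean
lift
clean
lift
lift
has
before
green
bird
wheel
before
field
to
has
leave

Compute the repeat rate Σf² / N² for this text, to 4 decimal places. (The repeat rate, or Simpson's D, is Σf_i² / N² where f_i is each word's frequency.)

0.1200

Frequencies: lift:3, clean:2, has:2, before:2, green:1, bird:1, wheel:1, field:1, to:1, leave:1
Σf² = 27; N² = 225
Repeat rate = 27 / 225 = 0.1200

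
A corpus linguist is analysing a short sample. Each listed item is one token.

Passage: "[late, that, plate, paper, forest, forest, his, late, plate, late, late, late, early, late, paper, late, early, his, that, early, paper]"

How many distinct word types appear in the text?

7

Distinct types: {early, forest, his, late, paper, plate, that}
V = 7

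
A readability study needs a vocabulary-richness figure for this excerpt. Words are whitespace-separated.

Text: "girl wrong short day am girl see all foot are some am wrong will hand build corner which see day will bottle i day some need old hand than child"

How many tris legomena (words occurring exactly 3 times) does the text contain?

1

Frequencies: day:3, girl:2, wrong:2, am:2, see:2, some:2, will:2, hand:2, short:1, all:1, foot:1, are:1, build:1, corner:1, which:1, bottle:1, i:1, need:1, old:1, than:1, … (1 more, each freq 1)
Words with frequency 3: day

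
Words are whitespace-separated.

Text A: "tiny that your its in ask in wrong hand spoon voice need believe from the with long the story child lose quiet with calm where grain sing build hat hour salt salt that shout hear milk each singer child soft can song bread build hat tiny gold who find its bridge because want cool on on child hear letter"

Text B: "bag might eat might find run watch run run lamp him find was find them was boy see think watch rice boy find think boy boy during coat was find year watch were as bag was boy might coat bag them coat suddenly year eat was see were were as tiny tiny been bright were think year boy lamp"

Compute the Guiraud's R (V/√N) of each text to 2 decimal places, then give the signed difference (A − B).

A: V=46, N=59, R=5.99
B: V=23, N=59, R=2.99
Difference = 5.99 − 2.99 = 3.00

3.00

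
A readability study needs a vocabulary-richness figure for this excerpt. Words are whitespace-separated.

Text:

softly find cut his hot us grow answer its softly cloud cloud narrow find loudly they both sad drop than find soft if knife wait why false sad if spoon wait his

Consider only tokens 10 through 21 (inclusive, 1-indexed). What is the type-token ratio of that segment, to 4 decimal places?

Segment tokens 10–21: softly, cloud, cloud, narrow, find, loudly, they, both, sad, drop, than, find
Segment N = 12, segment V = 10.
TTR = 10 / 12 = 0.8333

0.8333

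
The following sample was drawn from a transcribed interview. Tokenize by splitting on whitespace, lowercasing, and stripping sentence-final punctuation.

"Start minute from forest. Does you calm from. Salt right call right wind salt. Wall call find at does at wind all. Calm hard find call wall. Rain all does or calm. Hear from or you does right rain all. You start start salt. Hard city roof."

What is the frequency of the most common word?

Frequencies: does:4, start:3, from:3, you:3, calm:3, salt:3, right:3, call:3, all:3, wind:2, wall:2, find:2, at:2, hard:2, rain:2, or:2, minute:1, forest:1, hear:1, city:1, … (1 more, each freq 1)
Most common: 'does' with frequency 4.

4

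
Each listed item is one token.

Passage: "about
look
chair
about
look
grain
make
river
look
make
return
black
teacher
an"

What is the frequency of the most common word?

3

Frequencies: look:3, about:2, make:2, chair:1, grain:1, river:1, return:1, black:1, teacher:1, an:1
Most common: 'look' with frequency 3.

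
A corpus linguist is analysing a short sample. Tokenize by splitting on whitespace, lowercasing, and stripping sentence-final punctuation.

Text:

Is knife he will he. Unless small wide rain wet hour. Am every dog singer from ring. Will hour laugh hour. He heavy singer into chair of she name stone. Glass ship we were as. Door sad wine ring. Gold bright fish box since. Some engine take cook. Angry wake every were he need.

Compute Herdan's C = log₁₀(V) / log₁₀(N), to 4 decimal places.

N = 54, V = 44.
log₁₀(V) = 1.643453, log₁₀(N) = 1.732394
C = 1.643453 / 1.732394 = 0.9487

0.9487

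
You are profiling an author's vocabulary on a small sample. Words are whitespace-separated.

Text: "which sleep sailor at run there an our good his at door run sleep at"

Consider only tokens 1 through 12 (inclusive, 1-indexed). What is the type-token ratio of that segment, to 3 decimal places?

Segment tokens 1–12: which, sleep, sailor, at, run, there, an, our, good, his, at, door
Segment N = 12, segment V = 11.
TTR = 11 / 12 = 0.917

0.917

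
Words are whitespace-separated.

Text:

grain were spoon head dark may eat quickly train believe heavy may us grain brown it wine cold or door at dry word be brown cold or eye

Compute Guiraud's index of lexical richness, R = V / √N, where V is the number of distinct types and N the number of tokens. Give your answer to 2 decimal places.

N = 28, V = 23.
√N = 5.291503
R = 23 / 5.291503 = 4.35

4.35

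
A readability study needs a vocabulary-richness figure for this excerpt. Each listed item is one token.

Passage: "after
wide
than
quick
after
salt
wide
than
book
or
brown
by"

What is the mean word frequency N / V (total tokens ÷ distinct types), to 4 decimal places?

N = 12 tokens, V = 9 types.
Mean frequency = N / V = 12 / 9 = 1.3333

1.3333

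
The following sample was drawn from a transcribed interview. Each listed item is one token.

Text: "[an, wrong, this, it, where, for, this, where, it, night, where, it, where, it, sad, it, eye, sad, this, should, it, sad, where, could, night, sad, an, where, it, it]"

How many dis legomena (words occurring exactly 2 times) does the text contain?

Frequencies: it:8, where:6, sad:4, this:3, an:2, night:2, wrong:1, for:1, eye:1, should:1, could:1
Words with frequency 2: an, night

2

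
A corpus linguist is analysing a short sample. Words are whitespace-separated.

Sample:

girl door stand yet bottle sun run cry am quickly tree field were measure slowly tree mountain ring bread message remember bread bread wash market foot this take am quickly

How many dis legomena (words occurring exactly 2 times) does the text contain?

3

Frequencies: bread:3, am:2, quickly:2, tree:2, girl:1, door:1, stand:1, yet:1, bottle:1, sun:1, run:1, cry:1, field:1, were:1, measure:1, slowly:1, mountain:1, ring:1, message:1, remember:1, … (5 more, each freq 1)
Words with frequency 2: am, quickly, tree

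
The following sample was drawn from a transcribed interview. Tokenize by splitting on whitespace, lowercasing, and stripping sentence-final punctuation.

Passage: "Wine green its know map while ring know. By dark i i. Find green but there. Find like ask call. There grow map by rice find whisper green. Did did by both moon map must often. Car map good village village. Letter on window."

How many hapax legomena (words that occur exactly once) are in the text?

21

Frequencies: map:4, green:3, by:3, find:3, know:2, i:2, there:2, did:2, village:2, wine:1, its:1, while:1, ring:1, dark:1, but:1, like:1, ask:1, call:1, grow:1, rice:1, … (10 more, each freq 1)
Hapax (freq=1): ask, both, but, call, car, dark, good, grow, its, letter, like, moon, must, often, on, rice, ring, while, whisper, window, wine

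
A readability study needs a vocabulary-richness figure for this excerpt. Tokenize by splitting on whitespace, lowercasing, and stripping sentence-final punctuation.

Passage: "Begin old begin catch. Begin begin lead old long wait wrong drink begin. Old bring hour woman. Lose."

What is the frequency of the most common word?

Frequencies: begin:5, old:3, catch:1, lead:1, long:1, wait:1, wrong:1, drink:1, bring:1, hour:1, woman:1, lose:1
Most common: 'begin' with frequency 5.

5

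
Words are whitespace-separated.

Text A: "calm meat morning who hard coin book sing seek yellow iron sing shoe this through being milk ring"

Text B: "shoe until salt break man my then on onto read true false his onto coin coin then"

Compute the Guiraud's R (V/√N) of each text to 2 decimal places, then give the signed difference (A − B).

0.61

A: V=17, N=18, R=4.01
B: V=14, N=17, R=3.40
Difference = 4.01 − 3.40 = 0.61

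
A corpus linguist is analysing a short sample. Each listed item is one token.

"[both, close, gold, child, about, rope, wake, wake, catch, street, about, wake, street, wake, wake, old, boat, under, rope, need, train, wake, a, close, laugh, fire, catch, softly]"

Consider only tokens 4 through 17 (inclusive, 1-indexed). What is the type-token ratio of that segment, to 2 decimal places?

Segment tokens 4–17: child, about, rope, wake, wake, catch, street, about, wake, street, wake, wake, old, boat
Segment N = 14, segment V = 8.
TTR = 8 / 14 = 0.57

0.57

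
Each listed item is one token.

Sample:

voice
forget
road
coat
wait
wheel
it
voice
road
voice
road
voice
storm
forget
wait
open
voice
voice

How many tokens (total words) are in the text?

Tokens: voice, forget, road, coat, wait, wheel, it, voice, road, voice, road, voice, storm, forget, wait, open, voice, voice
N = 18

18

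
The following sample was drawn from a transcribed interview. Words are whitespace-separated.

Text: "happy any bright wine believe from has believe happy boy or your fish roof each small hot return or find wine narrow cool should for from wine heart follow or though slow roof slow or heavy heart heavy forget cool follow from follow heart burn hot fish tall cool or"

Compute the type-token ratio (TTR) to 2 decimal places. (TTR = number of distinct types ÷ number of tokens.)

N = 50 tokens, V = 29 types.
TTR = V / N = 29 / 50 = 0.58

0.58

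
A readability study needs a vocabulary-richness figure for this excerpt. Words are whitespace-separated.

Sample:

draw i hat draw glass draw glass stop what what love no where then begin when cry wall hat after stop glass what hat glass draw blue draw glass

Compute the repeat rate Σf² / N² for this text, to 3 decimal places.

Frequencies: draw:5, glass:5, hat:3, what:3, stop:2, i:1, love:1, no:1, where:1, then:1, begin:1, when:1, cry:1, wall:1, after:1, blue:1
Σf² = 83; N² = 841
Repeat rate = 83 / 841 = 0.099

0.099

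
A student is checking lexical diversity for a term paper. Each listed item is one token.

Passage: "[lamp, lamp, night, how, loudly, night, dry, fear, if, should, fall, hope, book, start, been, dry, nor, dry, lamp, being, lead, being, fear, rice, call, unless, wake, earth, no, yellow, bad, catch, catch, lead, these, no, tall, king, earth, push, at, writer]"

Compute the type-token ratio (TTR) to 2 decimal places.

N = 42 tokens, V = 31 types.
TTR = V / N = 31 / 42 = 0.74

0.74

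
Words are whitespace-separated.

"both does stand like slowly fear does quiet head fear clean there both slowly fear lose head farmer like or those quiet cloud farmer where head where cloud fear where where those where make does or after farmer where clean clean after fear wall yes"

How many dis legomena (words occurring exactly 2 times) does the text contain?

8

Frequencies: where:6, fear:5, does:3, head:3, clean:3, farmer:3, both:2, like:2, slowly:2, quiet:2, or:2, those:2, cloud:2, after:2, stand:1, there:1, lose:1, make:1, wall:1, yes:1
Words with frequency 2: after, both, cloud, like, or, quiet, slowly, those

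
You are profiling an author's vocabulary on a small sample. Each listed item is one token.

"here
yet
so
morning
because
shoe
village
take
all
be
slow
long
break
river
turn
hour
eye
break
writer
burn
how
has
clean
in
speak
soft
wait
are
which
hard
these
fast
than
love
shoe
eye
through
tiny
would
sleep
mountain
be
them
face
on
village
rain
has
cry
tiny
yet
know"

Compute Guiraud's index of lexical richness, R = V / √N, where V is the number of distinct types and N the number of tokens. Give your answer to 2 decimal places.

N = 52, V = 44.
√N = 7.211103
R = 44 / 7.211103 = 6.10

6.10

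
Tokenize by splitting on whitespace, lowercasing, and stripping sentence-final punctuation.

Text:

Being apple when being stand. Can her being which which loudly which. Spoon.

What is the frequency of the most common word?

3

Frequencies: being:3, which:3, apple:1, when:1, stand:1, can:1, her:1, loudly:1, spoon:1
Most common: 'being' with frequency 3.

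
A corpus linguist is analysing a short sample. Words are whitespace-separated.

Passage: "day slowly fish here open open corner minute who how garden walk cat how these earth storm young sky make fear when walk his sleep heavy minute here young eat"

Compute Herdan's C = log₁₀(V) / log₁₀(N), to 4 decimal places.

0.9344

N = 30, V = 24.
log₁₀(V) = 1.380211, log₁₀(N) = 1.477121
C = 1.380211 / 1.477121 = 0.9344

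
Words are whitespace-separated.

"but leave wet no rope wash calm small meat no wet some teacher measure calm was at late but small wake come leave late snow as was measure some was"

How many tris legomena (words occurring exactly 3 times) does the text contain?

1

Frequencies: was:3, but:2, leave:2, wet:2, no:2, calm:2, small:2, some:2, measure:2, late:2, rope:1, wash:1, meat:1, teacher:1, at:1, wake:1, come:1, snow:1, as:1
Words with frequency 3: was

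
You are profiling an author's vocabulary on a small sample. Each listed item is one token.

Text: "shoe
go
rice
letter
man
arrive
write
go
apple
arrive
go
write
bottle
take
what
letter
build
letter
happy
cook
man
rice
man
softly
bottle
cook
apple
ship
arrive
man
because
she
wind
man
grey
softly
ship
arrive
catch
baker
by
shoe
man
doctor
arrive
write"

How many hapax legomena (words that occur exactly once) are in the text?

Frequencies: man:6, arrive:5, go:3, letter:3, write:3, shoe:2, rice:2, apple:2, bottle:2, cook:2, softly:2, ship:2, take:1, what:1, build:1, happy:1, because:1, she:1, wind:1, grey:1, … (4 more, each freq 1)
Hapax (freq=1): baker, because, build, by, catch, doctor, grey, happy, she, take, what, wind

12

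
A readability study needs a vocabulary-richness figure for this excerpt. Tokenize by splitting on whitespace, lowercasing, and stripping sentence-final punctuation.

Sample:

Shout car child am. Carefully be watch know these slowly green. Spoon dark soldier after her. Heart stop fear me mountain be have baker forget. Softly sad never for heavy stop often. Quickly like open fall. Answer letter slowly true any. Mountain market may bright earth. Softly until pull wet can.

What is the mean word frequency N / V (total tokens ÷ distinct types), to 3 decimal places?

1.109

N = 51 tokens, V = 46 types.
Mean frequency = N / V = 51 / 46 = 1.109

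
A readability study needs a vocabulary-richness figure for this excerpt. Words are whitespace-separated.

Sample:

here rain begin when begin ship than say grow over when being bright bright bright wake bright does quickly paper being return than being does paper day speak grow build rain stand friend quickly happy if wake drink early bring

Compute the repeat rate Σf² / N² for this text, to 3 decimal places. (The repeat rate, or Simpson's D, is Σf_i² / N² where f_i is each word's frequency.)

0.048

Frequencies: bright:4, being:3, rain:2, begin:2, when:2, than:2, grow:2, wake:2, does:2, quickly:2, paper:2, here:1, ship:1, say:1, over:1, return:1, day:1, speak:1, build:1, stand:1, … (6 more, each freq 1)
Σf² = 76; N² = 1600
Repeat rate = 76 / 1600 = 0.048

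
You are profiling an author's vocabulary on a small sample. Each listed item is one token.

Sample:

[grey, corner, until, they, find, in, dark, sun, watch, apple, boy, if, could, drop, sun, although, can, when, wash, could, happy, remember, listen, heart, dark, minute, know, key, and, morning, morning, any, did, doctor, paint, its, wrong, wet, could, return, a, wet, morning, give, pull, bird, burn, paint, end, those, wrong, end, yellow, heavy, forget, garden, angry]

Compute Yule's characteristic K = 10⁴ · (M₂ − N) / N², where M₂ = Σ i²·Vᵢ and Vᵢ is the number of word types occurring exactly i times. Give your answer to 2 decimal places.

Frequencies: could:3, morning:3, dark:2, sun:2, paint:2, wrong:2, wet:2, end:2, grey:1, corner:1, until:1, they:1, find:1, in:1, watch:1, apple:1, boy:1, if:1, drop:1, although:1, … (27 more, each freq 1)
N = 57. Frequency spectrum: V_1=39, V_2=6, V_3=2
M₂ = 1²·39 + 2²·6 + 3²·2 = 81
K = 10000 × (81 − 57) / 57² = 73.87

73.87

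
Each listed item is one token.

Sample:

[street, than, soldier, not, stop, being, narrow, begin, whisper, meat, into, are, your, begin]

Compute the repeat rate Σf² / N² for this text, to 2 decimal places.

0.08

Frequencies: begin:2, street:1, than:1, soldier:1, not:1, stop:1, being:1, narrow:1, whisper:1, meat:1, into:1, are:1, your:1
Σf² = 16; N² = 196
Repeat rate = 16 / 196 = 0.08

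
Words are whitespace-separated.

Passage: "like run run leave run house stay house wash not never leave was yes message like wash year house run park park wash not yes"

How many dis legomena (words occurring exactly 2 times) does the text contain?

5

Frequencies: run:4, house:3, wash:3, like:2, leave:2, not:2, yes:2, park:2, stay:1, never:1, was:1, message:1, year:1
Words with frequency 2: leave, like, not, park, yes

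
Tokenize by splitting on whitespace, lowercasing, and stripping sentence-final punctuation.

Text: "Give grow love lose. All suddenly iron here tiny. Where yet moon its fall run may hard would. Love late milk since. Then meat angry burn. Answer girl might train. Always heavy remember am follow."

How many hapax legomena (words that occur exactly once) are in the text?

33

Frequencies: love:2, give:1, grow:1, lose:1, all:1, suddenly:1, iron:1, here:1, tiny:1, where:1, yet:1, moon:1, its:1, fall:1, run:1, may:1, hard:1, would:1, late:1, milk:1, … (14 more, each freq 1)
Hapax (freq=1): all, always, am, angry, answer, burn, fall, follow, girl, give, grow, hard, heavy, here, iron, its, late, lose, may, meat, might, milk, moon, remember, run, since, suddenly, then, tiny, train, where, would, yet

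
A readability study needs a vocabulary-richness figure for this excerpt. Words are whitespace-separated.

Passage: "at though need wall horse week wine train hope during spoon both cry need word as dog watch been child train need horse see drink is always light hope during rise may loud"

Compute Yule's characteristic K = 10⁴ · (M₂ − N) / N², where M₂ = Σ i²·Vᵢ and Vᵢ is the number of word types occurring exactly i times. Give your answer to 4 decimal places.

128.5583

Frequencies: need:3, horse:2, train:2, hope:2, during:2, at:1, though:1, wall:1, week:1, wine:1, spoon:1, both:1, cry:1, word:1, as:1, dog:1, watch:1, been:1, child:1, see:1, … (7 more, each freq 1)
N = 33. Frequency spectrum: V_1=22, V_2=4, V_3=1
M₂ = 1²·22 + 2²·4 + 3²·1 = 47
K = 10000 × (47 − 33) / 33² = 128.5583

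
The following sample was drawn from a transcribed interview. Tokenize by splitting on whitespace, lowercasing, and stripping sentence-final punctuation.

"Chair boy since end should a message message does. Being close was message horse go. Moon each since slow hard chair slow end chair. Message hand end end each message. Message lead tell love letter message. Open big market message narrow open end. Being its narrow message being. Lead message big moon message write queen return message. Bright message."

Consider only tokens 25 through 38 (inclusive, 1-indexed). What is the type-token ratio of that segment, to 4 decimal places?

0.7143

Segment tokens 25–38: message, hand, end, end, each, message, message, lead, tell, love, letter, message, open, big
Segment N = 14, segment V = 10.
TTR = 10 / 14 = 0.7143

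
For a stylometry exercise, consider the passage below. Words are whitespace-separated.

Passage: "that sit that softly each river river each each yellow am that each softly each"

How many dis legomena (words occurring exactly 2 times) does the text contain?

2

Frequencies: each:5, that:3, softly:2, river:2, sit:1, yellow:1, am:1
Words with frequency 2: river, softly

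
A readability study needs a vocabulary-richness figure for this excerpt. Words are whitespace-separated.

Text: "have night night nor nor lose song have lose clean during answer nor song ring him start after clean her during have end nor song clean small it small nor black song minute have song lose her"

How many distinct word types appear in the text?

Distinct types: {after, answer, black, clean, during, end, have, her, him, it, lose, minute, night, nor, ring, small, song, start}
V = 18

18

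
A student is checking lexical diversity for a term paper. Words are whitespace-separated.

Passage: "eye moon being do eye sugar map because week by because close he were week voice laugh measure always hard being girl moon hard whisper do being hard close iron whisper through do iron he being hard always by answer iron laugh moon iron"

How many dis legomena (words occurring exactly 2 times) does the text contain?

Frequencies: being:4, hard:4, iron:4, moon:3, do:3, eye:2, because:2, week:2, by:2, close:2, he:2, laugh:2, always:2, whisper:2, sugar:1, map:1, were:1, voice:1, measure:1, girl:1, … (2 more, each freq 1)
Words with frequency 2: always, because, by, close, eye, he, laugh, week, whisper

9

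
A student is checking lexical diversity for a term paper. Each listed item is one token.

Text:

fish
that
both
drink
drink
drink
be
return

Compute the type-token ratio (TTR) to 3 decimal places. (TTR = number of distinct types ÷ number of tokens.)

0.750

N = 8 tokens, V = 6 types.
TTR = V / N = 6 / 8 = 0.750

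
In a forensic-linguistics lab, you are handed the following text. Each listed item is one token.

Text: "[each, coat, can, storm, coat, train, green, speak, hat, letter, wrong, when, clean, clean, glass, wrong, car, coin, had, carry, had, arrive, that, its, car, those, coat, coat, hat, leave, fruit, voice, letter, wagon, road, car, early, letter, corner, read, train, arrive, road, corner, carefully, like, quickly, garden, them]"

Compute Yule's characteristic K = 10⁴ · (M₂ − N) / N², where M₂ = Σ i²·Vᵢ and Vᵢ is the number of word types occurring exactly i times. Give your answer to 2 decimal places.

Frequencies: coat:4, letter:3, car:3, train:2, hat:2, wrong:2, clean:2, had:2, arrive:2, road:2, corner:2, each:1, can:1, storm:1, green:1, speak:1, when:1, glass:1, coin:1, carry:1, … (14 more, each freq 1)
N = 49. Frequency spectrum: V_1=23, V_2=8, V_3=2, V_4=1
M₂ = 1²·23 + 2²·8 + 3²·2 + 4²·1 = 89
K = 10000 × (89 − 49) / 49² = 166.60

166.60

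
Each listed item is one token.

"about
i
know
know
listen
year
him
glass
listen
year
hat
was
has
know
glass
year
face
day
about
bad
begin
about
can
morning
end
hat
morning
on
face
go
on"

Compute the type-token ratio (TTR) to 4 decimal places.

0.6129

N = 31 tokens, V = 19 types.
TTR = V / N = 19 / 31 = 0.6129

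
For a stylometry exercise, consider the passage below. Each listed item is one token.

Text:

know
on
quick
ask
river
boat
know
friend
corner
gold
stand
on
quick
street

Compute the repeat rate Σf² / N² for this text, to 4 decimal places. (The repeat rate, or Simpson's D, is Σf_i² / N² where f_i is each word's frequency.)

Frequencies: know:2, on:2, quick:2, ask:1, river:1, boat:1, friend:1, corner:1, gold:1, stand:1, street:1
Σf² = 20; N² = 196
Repeat rate = 20 / 196 = 0.1020

0.1020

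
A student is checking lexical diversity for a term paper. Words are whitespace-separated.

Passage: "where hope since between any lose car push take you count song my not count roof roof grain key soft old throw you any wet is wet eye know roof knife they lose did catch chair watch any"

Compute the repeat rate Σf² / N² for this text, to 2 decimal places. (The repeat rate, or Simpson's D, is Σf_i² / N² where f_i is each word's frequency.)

Frequencies: any:3, roof:3, lose:2, you:2, count:2, wet:2, where:1, hope:1, since:1, between:1, car:1, push:1, take:1, song:1, my:1, not:1, grain:1, key:1, soft:1, old:1, … (10 more, each freq 1)
Σf² = 58; N² = 1444
Repeat rate = 58 / 1444 = 0.04

0.04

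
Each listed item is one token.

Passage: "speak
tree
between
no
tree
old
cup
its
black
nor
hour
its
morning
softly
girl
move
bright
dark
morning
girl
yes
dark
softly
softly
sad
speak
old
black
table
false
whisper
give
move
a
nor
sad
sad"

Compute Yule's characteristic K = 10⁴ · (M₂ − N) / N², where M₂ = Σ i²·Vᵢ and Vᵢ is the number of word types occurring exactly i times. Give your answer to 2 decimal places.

Frequencies: softly:3, sad:3, speak:2, tree:2, old:2, its:2, black:2, nor:2, morning:2, girl:2, move:2, dark:2, between:1, no:1, cup:1, hour:1, bright:1, yes:1, table:1, false:1, … (3 more, each freq 1)
N = 37. Frequency spectrum: V_1=11, V_2=10, V_3=2
M₂ = 1²·11 + 2²·10 + 3²·2 = 69
K = 10000 × (69 − 37) / 37² = 233.75

233.75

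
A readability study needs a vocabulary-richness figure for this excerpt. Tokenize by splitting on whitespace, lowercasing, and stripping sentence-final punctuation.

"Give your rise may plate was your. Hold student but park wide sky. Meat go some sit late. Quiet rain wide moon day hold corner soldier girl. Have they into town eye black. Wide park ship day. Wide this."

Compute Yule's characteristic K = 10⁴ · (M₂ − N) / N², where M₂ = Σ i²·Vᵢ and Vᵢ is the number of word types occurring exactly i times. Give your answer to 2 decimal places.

Frequencies: wide:4, your:2, hold:2, park:2, day:2, give:1, rise:1, may:1, plate:1, was:1, student:1, but:1, sky:1, meat:1, go:1, some:1, sit:1, late:1, quiet:1, rain:1, … (12 more, each freq 1)
N = 39. Frequency spectrum: V_1=27, V_2=4, V_4=1
M₂ = 1²·27 + 2²·4 + 4²·1 = 59
K = 10000 × (59 − 39) / 39² = 131.49

131.49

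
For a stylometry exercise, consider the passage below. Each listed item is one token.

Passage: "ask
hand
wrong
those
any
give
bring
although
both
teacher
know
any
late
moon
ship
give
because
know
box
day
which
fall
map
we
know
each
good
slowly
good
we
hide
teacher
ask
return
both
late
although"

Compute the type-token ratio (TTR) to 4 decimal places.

0.7027

N = 37 tokens, V = 26 types.
TTR = V / N = 26 / 37 = 0.7027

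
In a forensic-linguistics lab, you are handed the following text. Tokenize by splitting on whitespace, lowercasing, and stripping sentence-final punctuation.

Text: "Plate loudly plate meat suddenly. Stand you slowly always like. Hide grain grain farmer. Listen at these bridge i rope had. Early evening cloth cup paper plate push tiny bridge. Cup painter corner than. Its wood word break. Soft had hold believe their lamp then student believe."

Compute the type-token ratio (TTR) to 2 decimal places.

0.85

N = 47 tokens, V = 40 types.
TTR = V / N = 40 / 47 = 0.85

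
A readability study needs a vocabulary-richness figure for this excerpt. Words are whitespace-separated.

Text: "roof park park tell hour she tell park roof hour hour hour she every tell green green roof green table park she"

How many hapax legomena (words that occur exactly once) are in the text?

Frequencies: park:4, hour:4, roof:3, tell:3, she:3, green:3, every:1, table:1
Hapax (freq=1): every, table

2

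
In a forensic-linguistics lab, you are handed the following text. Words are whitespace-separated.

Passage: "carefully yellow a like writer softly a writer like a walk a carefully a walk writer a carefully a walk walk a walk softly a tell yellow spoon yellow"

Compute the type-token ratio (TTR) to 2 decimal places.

N = 29 tokens, V = 9 types.
TTR = V / N = 9 / 29 = 0.31

0.31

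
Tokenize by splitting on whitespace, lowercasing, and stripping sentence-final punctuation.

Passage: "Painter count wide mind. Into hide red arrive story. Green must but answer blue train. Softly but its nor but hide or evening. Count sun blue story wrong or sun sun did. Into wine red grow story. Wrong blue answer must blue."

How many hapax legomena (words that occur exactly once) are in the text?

13

Frequencies: blue:4, story:3, but:3, sun:3, count:2, into:2, hide:2, red:2, must:2, answer:2, or:2, wrong:2, painter:1, wide:1, mind:1, arrive:1, green:1, train:1, softly:1, its:1, … (5 more, each freq 1)
Hapax (freq=1): arrive, did, evening, green, grow, its, mind, nor, painter, softly, train, wide, wine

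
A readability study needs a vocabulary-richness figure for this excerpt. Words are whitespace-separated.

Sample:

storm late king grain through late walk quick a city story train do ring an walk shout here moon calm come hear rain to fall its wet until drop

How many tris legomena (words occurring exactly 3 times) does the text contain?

0

Frequencies: late:2, walk:2, storm:1, king:1, grain:1, through:1, quick:1, a:1, city:1, story:1, train:1, do:1, ring:1, an:1, shout:1, here:1, moon:1, calm:1, come:1, hear:1, … (7 more, each freq 1)
Words with frequency 3: (none)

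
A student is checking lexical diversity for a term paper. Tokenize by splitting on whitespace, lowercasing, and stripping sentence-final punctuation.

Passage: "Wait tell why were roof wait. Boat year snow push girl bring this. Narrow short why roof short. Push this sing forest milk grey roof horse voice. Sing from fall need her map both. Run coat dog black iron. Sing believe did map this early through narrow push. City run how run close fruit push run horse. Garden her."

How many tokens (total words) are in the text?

Tokens: wait, tell, why, were, roof, wait, boat, year, snow, push, girl, bring, this, narrow, short, why, roof, short, push, this, sing, forest, milk, grey, roof, horse, voice, sing, from, fall, need, her, map, both, run, coat, dog, black, iron, sing, believe, did, map, this, early, through, narrow, push, city, run, how, run, close, fruit, push, run, horse, garden, her
N = 59

59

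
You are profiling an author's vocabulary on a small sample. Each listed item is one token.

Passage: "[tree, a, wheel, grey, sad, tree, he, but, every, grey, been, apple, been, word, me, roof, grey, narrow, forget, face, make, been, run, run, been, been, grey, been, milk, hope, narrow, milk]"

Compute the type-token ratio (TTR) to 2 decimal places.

N = 32 tokens, V = 20 types.
TTR = V / N = 20 / 32 = 0.63

0.63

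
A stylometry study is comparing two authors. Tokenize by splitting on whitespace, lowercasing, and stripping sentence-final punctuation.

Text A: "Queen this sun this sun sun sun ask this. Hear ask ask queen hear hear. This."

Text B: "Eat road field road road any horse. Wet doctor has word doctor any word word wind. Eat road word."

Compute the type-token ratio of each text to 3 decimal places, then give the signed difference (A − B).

-0.213

TTR(A) = 5/16 = 0.313
TTR(B) = 10/19 = 0.526
Difference = 0.313 − 0.526 = -0.213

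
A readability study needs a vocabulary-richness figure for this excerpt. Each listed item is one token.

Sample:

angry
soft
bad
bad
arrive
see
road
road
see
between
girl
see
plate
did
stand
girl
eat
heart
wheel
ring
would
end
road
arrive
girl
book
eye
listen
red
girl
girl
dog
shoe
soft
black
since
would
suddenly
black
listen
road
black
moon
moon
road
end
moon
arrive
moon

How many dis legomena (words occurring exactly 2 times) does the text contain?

5

Frequencies: road:5, girl:5, moon:4, arrive:3, see:3, black:3, soft:2, bad:2, would:2, end:2, listen:2, angry:1, between:1, plate:1, did:1, stand:1, eat:1, heart:1, wheel:1, ring:1, … (7 more, each freq 1)
Words with frequency 2: bad, end, listen, soft, would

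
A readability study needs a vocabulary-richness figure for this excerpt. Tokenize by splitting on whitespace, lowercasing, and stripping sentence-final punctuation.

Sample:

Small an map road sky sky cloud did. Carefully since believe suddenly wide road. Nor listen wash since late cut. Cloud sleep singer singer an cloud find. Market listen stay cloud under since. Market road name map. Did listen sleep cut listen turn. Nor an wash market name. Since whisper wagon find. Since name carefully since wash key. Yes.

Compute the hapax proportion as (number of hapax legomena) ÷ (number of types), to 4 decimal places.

0.4138

Frequencies: since:6, cloud:4, listen:4, an:3, road:3, wash:3, market:3, name:3, map:2, sky:2, did:2, carefully:2, nor:2, cut:2, sleep:2, singer:2, find:2, small:1, believe:1, suddenly:1, … (9 more, each freq 1)
Hapax count = 12; type count = 29.
Ratio = 12 / 29 = 0.4138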